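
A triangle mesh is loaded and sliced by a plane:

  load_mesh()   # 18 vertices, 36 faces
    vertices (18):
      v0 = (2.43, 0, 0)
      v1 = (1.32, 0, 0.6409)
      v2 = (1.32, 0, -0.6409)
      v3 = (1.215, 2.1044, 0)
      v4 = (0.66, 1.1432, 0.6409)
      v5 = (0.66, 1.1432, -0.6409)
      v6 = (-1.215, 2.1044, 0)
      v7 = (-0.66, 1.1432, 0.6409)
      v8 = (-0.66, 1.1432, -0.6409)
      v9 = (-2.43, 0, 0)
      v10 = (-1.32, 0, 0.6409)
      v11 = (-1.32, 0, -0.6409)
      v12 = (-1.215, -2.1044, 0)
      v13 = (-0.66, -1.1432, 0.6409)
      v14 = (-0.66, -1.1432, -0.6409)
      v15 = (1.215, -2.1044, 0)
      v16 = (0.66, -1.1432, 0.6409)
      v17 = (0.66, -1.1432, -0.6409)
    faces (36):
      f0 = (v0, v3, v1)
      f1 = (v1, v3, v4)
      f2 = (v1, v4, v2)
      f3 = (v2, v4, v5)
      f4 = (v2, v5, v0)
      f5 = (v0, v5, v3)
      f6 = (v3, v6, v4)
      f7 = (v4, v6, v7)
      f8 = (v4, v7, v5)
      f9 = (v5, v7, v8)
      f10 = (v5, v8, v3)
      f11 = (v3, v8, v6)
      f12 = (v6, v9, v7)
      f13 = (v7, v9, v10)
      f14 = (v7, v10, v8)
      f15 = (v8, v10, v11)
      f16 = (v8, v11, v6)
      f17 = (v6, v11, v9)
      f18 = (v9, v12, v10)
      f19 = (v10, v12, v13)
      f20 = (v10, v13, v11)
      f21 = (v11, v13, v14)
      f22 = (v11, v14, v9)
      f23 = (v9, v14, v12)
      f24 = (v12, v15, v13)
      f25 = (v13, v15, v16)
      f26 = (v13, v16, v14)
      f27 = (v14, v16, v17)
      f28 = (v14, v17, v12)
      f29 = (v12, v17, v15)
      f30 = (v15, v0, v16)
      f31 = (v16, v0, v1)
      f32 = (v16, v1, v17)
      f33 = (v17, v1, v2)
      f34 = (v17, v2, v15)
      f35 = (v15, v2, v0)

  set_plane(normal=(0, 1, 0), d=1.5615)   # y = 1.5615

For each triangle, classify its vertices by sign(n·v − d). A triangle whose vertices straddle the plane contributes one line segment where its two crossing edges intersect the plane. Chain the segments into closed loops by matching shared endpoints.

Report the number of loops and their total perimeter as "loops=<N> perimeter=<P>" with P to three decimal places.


loops=1 perimeter=6.502

Straddling triangles (10 of 36):
  (v0,v3,v1) [-+-] → (1.52845, 1.5615, 0)–(1.24209, 1.5615, 0.165341)  len=0.3307
  (v1,v3,v4) [-+-] → (1.24209, 1.5615, 0.165341)–(0.901528, 1.5615, 0.36199)  len=0.3933
  (v0,v5,v3) [--+] → (0.901528, 1.5615, -0.36199)–(1.52845, 1.5615, 0)  len=0.7239
  (v3,v6,v4) [++-] → (-0.155972, 1.5615, 0.36199)–(0.901528, 1.5615, 0.36199)  len=1.0575
  (v4,v6,v7) [-+-] → (-0.155972, 1.5615, 0.36199)–(-0.901528, 1.5615, 0.36199)  len=0.7456
  (v5,v8,v3) [--+] → (0.155972, 1.5615, -0.36199)–(0.901528, 1.5615, -0.36199)  len=0.7456
  (v3,v8,v6) [+-+] → (0.155972, 1.5615, -0.36199)–(-0.901528, 1.5615, -0.36199)  len=1.0575
  (v6,v9,v7) [+--] → (-1.52845, 1.5615, 0)–(-0.901528, 1.5615, 0.36199)  len=0.7239
  (v8,v11,v6) [--+] → (-1.24209, 1.5615, -0.165341)–(-0.901528, 1.5615, -0.36199)  len=0.3933
  (v6,v11,v9) [+--] → (-1.24209, 1.5615, -0.165341)–(-1.52845, 1.5615, 0)  len=0.3307

Chained into 1 loop(s):
  loop 1: 10 segments, perimeter = 6.5018
Total perimeter = 6.502


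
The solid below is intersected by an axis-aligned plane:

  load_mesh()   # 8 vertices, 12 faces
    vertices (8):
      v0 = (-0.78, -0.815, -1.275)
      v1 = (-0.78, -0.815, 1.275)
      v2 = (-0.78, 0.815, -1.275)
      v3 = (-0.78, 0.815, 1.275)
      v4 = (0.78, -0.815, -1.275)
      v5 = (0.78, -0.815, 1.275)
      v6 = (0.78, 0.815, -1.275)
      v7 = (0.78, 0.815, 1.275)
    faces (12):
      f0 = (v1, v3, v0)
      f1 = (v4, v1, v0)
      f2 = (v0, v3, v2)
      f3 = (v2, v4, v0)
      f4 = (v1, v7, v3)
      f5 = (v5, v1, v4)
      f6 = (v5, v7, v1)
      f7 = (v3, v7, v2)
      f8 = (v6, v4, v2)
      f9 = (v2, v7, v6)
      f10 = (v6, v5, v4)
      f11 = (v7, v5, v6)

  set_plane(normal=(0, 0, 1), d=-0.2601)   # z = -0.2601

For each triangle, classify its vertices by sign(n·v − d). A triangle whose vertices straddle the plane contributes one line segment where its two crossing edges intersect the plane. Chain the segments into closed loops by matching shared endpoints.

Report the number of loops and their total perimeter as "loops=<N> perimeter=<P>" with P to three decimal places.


loops=1 perimeter=6.380

Straddling triangles (8 of 12):
  (v1,v3,v0) [++-] → (-0.78, -0.16626, -0.2601)–(-0.78, -0.815, -0.2601)  len=0.6487
  (v4,v1,v0) [-+-] → (0.15912, -0.815, -0.2601)–(-0.78, -0.815, -0.2601)  len=0.9391
  (v0,v3,v2) [-+-] → (-0.78, -0.16626, -0.2601)–(-0.78, 0.815, -0.2601)  len=0.9813
  (v5,v1,v4) [++-] → (0.15912, -0.815, -0.2601)–(0.78, -0.815, -0.2601)  len=0.6209
  (v3,v7,v2) [++-] → (-0.15912, 0.815, -0.2601)–(-0.78, 0.815, -0.2601)  len=0.6209
  (v2,v7,v6) [-+-] → (-0.15912, 0.815, -0.2601)–(0.78, 0.815, -0.2601)  len=0.9391
  (v6,v5,v4) [-+-] → (0.78, 0.16626, -0.2601)–(0.78, -0.815, -0.2601)  len=0.9813
  (v7,v5,v6) [++-] → (0.78, 0.16626, -0.2601)–(0.78, 0.815, -0.2601)  len=0.6487

Chained into 1 loop(s):
  loop 1: 8 segments, perimeter = 6.3800
Total perimeter = 6.380


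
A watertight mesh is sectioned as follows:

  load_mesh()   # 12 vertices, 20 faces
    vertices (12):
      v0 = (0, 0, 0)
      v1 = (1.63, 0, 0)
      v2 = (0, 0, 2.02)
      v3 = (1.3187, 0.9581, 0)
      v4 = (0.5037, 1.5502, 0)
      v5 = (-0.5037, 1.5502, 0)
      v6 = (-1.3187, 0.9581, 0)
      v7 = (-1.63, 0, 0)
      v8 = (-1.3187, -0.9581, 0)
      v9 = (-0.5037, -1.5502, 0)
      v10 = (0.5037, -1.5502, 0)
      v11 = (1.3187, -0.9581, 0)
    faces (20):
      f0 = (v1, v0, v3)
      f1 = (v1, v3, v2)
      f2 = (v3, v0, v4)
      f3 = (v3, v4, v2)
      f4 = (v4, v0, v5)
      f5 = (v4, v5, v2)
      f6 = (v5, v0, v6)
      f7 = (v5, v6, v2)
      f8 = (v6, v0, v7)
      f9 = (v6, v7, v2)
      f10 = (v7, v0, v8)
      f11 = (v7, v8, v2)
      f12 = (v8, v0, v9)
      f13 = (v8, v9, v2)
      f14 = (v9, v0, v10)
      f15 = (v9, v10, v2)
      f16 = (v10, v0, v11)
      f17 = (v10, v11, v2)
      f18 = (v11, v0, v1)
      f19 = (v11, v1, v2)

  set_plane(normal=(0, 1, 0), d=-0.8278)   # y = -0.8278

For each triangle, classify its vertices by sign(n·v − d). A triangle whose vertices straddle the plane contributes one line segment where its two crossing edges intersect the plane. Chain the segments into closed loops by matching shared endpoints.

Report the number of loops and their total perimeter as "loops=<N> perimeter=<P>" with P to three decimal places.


loops=1 perimeter=6.159

Straddling triangles (10 of 20):
  (v7,v0,v8) [++-] → (-1.13936, -0.8278, 0)–(-1.36104, -0.8278, 0)  len=0.2217
  (v7,v8,v2) [+-+] → (-1.36104, -0.8278, 0)–(-1.13936, -0.8278, 0.274717)  len=0.3530
  (v8,v0,v9) [-+-] → (-1.13936, -0.8278, 0)–(-0.268974, -0.8278, 0)  len=0.8704
  (v8,v9,v2) [--+] → (-0.268974, -0.8278, 0.941329)–(-1.13936, -0.8278, 0.274717)  len=1.0963
  (v9,v0,v10) [-+-] → (-0.268974, -0.8278, 0)–(0.268974, -0.8278, 0)  len=0.5379
  (v9,v10,v2) [--+] → (0.268974, -0.8278, 0.941329)–(-0.268974, -0.8278, 0.941329)  len=0.5379
  (v10,v0,v11) [-+-] → (0.268974, -0.8278, 0)–(1.13936, -0.8278, 0)  len=0.8704
  (v10,v11,v2) [--+] → (1.13936, -0.8278, 0.274717)–(0.268974, -0.8278, 0.941329)  len=1.0963
  (v11,v0,v1) [-++] → (1.13936, -0.8278, 0)–(1.36104, -0.8278, 0)  len=0.2217
  (v11,v1,v2) [-++] → (1.36104, -0.8278, 0)–(1.13936, -0.8278, 0.274717)  len=0.3530

Chained into 1 loop(s):
  loop 1: 10 segments, perimeter = 6.1587
Total perimeter = 6.159


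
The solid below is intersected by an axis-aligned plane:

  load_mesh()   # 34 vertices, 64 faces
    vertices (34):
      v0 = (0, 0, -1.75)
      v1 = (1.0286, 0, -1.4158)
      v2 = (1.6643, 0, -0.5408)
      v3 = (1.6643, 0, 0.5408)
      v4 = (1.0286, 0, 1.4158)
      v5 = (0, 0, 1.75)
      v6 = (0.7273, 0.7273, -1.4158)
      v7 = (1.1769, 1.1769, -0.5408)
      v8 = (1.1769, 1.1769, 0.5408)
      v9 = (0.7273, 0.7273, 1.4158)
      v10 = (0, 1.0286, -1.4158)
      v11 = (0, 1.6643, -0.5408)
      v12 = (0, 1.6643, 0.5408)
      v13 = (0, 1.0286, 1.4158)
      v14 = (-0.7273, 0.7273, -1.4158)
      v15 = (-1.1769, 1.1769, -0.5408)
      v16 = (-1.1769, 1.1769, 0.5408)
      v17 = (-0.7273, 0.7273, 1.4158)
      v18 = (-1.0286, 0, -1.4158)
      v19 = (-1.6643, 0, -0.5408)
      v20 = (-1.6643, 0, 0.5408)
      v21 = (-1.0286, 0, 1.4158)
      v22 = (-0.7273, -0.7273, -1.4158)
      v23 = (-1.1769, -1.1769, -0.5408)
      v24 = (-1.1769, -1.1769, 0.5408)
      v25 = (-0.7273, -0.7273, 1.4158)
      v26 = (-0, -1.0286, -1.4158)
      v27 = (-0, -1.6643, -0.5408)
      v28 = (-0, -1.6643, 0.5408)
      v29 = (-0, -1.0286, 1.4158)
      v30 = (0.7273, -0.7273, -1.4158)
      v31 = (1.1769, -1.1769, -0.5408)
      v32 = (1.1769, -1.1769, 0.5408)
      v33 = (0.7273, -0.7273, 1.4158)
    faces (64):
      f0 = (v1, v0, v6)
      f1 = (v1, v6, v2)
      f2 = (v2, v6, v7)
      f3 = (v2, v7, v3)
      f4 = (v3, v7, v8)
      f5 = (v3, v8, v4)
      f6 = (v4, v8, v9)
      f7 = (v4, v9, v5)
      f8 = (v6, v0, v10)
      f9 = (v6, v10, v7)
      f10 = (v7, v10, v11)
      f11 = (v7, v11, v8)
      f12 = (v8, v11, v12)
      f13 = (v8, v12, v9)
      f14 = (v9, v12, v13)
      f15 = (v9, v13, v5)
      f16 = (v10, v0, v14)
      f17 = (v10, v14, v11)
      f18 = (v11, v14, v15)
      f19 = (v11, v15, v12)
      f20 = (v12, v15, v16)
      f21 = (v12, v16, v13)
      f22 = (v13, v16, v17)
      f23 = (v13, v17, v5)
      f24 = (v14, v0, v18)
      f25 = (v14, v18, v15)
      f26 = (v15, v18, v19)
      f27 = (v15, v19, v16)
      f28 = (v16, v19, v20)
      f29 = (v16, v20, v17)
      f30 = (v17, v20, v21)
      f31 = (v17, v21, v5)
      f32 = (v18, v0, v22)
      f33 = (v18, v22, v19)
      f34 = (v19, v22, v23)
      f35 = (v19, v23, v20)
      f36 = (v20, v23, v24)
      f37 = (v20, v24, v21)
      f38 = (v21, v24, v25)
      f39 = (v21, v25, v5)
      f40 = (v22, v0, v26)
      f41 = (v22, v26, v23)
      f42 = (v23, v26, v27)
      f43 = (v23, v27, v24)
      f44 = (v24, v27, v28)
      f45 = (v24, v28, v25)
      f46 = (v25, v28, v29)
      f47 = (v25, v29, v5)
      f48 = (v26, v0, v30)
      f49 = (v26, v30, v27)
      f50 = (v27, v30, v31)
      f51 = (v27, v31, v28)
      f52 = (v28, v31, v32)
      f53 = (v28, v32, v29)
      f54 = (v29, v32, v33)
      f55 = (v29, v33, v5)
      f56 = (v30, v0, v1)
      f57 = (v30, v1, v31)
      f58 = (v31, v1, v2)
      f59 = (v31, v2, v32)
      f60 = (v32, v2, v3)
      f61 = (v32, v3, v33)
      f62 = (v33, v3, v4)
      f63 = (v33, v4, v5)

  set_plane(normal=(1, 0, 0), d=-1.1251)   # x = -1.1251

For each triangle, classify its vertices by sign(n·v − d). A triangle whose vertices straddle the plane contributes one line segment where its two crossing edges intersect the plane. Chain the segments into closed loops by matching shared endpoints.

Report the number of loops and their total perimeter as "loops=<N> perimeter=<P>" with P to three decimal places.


loops=1 perimeter=7.842

Straddling triangles (18 of 64):
  (v11,v14,v15) [++-] → (-1.1251, 1.1251, -0.641612)–(-1.1251, 1.19835, -0.5408)  len=0.1246
  (v11,v15,v12) [+-+] → (-1.1251, 1.19835, -0.5408)–(-1.1251, 1.19835, -0.493195)  len=0.0476
  (v12,v15,v16) [+--] → (-1.1251, 1.19835, -0.493195)–(-1.1251, 1.19835, 0.5408)  len=1.0340
  (v12,v16,v13) [+-+] → (-1.1251, 1.19835, 0.5408)–(-1.1251, 1.17037, 0.579312)  len=0.0476
  (v13,v16,v17) [+-+] → (-1.1251, 1.17037, 0.579312)–(-1.1251, 1.1251, 0.641612)  len=0.0770
  (v14,v18,v15) [++-] → (-1.1251, 0.765818, -0.84643)–(-1.1251, 1.1251, -0.641612)  len=0.4136
  (v15,v18,v19) [-+-] → (-1.1251, 0.765818, -0.84643)–(-1.1251, 0, -1.28297)  len=0.8815
  (v16,v20,v17) [--+] → (-1.1251, 0.418527, 1.04432)–(-1.1251, 1.1251, 0.641612)  len=0.8133
  (v17,v20,v21) [+-+] → (-1.1251, 0.418527, 1.04432)–(-1.1251, 0, 1.28297)  len=0.4818
  (v18,v22,v19) [++-] → (-1.1251, -0.418527, -1.04432)–(-1.1251, 0, -1.28297)  len=0.4818
  (v19,v22,v23) [-+-] → (-1.1251, -0.418527, -1.04432)–(-1.1251, -1.1251, -0.641612)  len=0.8133
  (v20,v24,v21) [--+] → (-1.1251, -0.765818, 0.84643)–(-1.1251, 0, 1.28297)  len=0.8815
  (v21,v24,v25) [+-+] → (-1.1251, -0.765818, 0.84643)–(-1.1251, -1.1251, 0.641612)  len=0.4136
  (v22,v26,v23) [++-] → (-1.1251, -1.17037, -0.579312)–(-1.1251, -1.1251, -0.641612)  len=0.0770
  (v23,v26,v27) [-++] → (-1.1251, -1.17037, -0.579312)–(-1.1251, -1.19835, -0.5408)  len=0.0476
  (v23,v27,v24) [-+-] → (-1.1251, -1.19835, -0.5408)–(-1.1251, -1.19835, 0.493195)  len=1.0340
  (v24,v27,v28) [-++] → (-1.1251, -1.19835, 0.493195)–(-1.1251, -1.19835, 0.5408)  len=0.0476
  (v24,v28,v25) [-++] → (-1.1251, -1.19835, 0.5408)–(-1.1251, -1.1251, 0.641612)  len=0.1246

Chained into 1 loop(s):
  loop 1: 18 segments, perimeter = 7.8419
Total perimeter = 7.842


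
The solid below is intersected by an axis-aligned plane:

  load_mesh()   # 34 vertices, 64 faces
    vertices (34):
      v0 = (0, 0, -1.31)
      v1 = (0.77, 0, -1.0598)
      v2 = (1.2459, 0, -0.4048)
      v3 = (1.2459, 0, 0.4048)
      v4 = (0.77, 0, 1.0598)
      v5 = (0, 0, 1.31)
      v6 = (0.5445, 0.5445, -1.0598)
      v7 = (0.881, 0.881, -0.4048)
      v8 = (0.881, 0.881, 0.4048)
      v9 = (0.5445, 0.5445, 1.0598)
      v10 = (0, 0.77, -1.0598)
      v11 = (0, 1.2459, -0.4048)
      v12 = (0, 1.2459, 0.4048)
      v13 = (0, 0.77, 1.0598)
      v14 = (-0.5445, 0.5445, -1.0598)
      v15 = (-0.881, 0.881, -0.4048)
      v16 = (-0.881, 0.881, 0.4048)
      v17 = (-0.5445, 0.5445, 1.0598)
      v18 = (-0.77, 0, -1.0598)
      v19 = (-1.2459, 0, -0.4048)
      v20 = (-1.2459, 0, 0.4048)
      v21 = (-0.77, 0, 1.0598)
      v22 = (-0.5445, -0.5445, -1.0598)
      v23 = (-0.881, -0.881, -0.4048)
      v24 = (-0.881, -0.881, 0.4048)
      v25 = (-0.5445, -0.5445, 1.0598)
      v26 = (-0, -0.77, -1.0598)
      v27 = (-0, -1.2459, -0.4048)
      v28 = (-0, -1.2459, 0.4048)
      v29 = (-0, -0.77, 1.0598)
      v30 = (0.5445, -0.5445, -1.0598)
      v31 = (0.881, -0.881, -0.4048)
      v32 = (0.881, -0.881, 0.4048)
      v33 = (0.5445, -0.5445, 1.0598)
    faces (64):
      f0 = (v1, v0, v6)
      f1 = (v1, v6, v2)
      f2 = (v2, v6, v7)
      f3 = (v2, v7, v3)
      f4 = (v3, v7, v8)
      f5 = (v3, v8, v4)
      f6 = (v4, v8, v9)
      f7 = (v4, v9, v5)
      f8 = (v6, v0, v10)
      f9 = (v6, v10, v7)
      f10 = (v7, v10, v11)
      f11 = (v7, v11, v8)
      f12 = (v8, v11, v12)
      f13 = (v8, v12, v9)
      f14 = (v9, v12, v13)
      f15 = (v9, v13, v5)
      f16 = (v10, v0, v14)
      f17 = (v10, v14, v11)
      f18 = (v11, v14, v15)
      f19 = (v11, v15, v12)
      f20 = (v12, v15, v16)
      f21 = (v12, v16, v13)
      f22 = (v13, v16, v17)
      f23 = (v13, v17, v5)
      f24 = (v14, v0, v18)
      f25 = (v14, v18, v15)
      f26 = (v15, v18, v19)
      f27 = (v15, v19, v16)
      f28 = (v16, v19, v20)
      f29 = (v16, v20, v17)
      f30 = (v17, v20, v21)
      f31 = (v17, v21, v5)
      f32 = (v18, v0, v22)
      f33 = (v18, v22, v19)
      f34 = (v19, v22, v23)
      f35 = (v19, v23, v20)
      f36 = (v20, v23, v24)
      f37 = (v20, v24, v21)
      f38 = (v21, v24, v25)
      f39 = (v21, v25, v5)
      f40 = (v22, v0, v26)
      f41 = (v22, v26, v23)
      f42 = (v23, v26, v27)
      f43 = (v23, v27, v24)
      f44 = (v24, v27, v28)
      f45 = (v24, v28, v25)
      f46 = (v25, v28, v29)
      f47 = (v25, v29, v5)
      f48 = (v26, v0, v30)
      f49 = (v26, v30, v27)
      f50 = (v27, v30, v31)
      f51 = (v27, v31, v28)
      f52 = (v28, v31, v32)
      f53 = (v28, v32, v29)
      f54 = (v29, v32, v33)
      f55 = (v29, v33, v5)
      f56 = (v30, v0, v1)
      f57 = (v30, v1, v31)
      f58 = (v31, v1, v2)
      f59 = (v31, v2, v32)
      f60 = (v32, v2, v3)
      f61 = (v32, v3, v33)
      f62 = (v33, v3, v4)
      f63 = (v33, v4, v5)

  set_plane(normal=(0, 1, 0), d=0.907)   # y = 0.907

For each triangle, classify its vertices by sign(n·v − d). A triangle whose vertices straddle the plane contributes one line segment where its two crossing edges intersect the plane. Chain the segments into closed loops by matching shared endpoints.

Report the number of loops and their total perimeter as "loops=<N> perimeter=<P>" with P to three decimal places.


Straddling triangles (10 of 64):
  (v7,v10,v11) [--+] → (0, 0.907, -0.871241)–(0.818227, 0.907, -0.4048)  len=0.9418
  (v7,v11,v8) [-+-] → (0.818227, 0.907, -0.4048)–(0.818227, 0.907, 0.347114)  len=0.7519
  (v8,v11,v12) [-++] → (0.818227, 0.907, 0.347114)–(0.818227, 0.907, 0.4048)  len=0.0577
  (v8,v12,v9) [-+-] → (0.818227, 0.907, 0.4048)–(0.26309, 0.907, 0.721281)  len=0.6390
  (v9,v12,v13) [-+-] → (0.26309, 0.907, 0.721281)–(0, 0.907, 0.871241)  len=0.3028
  (v10,v14,v11) [--+] → (-0.26309, 0.907, -0.721281)–(0, 0.907, -0.871241)  len=0.3028
  (v11,v14,v15) [+--] → (-0.26309, 0.907, -0.721281)–(-0.818227, 0.907, -0.4048)  len=0.6390
  (v11,v15,v12) [+-+] → (-0.818227, 0.907, -0.4048)–(-0.818227, 0.907, -0.347114)  len=0.0577
  (v12,v15,v16) [+--] → (-0.818227, 0.907, -0.347114)–(-0.818227, 0.907, 0.4048)  len=0.7519
  (v12,v16,v13) [+--] → (-0.818227, 0.907, 0.4048)–(0, 0.907, 0.871241)  len=0.9418

Chained into 1 loop(s):
  loop 1: 10 segments, perimeter = 5.3866
Total perimeter = 5.387

loops=1 perimeter=5.387


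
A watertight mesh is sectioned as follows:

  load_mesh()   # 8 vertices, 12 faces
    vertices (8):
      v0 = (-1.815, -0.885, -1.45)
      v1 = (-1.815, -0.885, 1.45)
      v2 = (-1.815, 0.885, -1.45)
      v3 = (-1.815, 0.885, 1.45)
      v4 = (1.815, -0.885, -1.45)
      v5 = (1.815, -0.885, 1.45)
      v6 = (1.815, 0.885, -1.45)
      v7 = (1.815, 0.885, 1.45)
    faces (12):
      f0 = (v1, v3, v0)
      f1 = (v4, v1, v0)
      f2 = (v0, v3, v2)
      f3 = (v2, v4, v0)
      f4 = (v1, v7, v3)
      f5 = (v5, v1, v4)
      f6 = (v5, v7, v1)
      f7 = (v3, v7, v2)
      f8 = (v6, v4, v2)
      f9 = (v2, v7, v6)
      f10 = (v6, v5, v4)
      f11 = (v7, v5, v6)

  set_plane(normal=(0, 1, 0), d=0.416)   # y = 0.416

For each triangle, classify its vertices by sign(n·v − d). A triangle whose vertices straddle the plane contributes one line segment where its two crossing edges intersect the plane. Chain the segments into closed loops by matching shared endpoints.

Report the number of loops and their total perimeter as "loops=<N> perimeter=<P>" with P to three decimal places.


Straddling triangles (8 of 12):
  (v1,v3,v0) [-+-] → (-1.815, 0.416, 1.45)–(-1.815, 0.416, 0.681582)  len=0.7684
  (v0,v3,v2) [-++] → (-1.815, 0.416, 0.681582)–(-1.815, 0.416, -1.45)  len=2.1316
  (v2,v4,v0) [+--] → (-0.853153, 0.416, -1.45)–(-1.815, 0.416, -1.45)  len=0.9618
  (v1,v7,v3) [-++] → (0.853153, 0.416, 1.45)–(-1.815, 0.416, 1.45)  len=2.6682
  (v5,v7,v1) [-+-] → (1.815, 0.416, 1.45)–(0.853153, 0.416, 1.45)  len=0.9618
  (v6,v4,v2) [+-+] → (1.815, 0.416, -1.45)–(-0.853153, 0.416, -1.45)  len=2.6682
  (v6,v5,v4) [+--] → (1.815, 0.416, -0.681582)–(1.815, 0.416, -1.45)  len=0.7684
  (v7,v5,v6) [+-+] → (1.815, 0.416, 1.45)–(1.815, 0.416, -0.681582)  len=2.1316

Chained into 1 loop(s):
  loop 1: 8 segments, perimeter = 13.0600
Total perimeter = 13.060

loops=1 perimeter=13.060


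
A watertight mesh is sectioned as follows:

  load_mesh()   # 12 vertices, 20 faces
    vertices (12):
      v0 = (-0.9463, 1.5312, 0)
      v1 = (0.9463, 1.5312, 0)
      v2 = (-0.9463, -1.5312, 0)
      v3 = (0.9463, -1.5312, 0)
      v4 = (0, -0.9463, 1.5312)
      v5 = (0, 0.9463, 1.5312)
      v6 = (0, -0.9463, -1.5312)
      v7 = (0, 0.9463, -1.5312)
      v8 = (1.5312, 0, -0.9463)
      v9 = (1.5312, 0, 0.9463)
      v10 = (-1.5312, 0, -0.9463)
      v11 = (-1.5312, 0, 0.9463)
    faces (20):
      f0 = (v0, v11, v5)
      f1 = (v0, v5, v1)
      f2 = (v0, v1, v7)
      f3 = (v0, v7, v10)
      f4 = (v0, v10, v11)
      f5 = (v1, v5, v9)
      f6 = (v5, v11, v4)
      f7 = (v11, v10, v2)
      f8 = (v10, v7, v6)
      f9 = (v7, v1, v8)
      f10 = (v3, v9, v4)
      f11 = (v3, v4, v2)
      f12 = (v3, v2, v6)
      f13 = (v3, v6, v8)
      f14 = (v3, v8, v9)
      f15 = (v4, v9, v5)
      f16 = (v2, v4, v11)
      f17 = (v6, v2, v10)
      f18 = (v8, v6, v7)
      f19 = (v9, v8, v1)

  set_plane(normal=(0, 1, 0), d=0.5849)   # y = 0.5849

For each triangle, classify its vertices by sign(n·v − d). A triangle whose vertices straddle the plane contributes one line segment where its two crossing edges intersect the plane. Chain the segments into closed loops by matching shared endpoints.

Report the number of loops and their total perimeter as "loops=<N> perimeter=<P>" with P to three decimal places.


loops=1 perimeter=8.933

Straddling triangles (10 of 20):
  (v0,v11,v5) [+-+] → (-1.30778, 0.5849, 0.584825)–(-0.584778, 0.5849, 1.30782)  len=1.0225
  (v0,v7,v10) [++-] → (-0.584778, 0.5849, -1.30782)–(-1.30778, 0.5849, -0.584825)  len=1.0225
  (v0,v10,v11) [+--] → (-1.30778, 0.5849, -0.584825)–(-1.30778, 0.5849, 0.584825)  len=1.1696
  (v1,v5,v9) [++-] → (0.584778, 0.5849, 1.30782)–(1.30778, 0.5849, 0.584825)  len=1.0225
  (v5,v11,v4) [+--] → (-0.584778, 0.5849, 1.30782)–(0, 0.5849, 1.5312)  len=0.6260
  (v10,v7,v6) [-+-] → (-0.584778, 0.5849, -1.30782)–(0, 0.5849, -1.5312)  len=0.6260
  (v7,v1,v8) [++-] → (1.30778, 0.5849, -0.584825)–(0.584778, 0.5849, -1.30782)  len=1.0225
  (v4,v9,v5) [--+] → (0.584778, 0.5849, 1.30782)–(0, 0.5849, 1.5312)  len=0.6260
  (v8,v6,v7) [--+] → (0, 0.5849, -1.5312)–(0.584778, 0.5849, -1.30782)  len=0.6260
  (v9,v8,v1) [--+] → (1.30778, 0.5849, -0.584825)–(1.30778, 0.5849, 0.584825)  len=1.1696

Chained into 1 loop(s):
  loop 1: 10 segments, perimeter = 8.9331
Total perimeter = 8.933


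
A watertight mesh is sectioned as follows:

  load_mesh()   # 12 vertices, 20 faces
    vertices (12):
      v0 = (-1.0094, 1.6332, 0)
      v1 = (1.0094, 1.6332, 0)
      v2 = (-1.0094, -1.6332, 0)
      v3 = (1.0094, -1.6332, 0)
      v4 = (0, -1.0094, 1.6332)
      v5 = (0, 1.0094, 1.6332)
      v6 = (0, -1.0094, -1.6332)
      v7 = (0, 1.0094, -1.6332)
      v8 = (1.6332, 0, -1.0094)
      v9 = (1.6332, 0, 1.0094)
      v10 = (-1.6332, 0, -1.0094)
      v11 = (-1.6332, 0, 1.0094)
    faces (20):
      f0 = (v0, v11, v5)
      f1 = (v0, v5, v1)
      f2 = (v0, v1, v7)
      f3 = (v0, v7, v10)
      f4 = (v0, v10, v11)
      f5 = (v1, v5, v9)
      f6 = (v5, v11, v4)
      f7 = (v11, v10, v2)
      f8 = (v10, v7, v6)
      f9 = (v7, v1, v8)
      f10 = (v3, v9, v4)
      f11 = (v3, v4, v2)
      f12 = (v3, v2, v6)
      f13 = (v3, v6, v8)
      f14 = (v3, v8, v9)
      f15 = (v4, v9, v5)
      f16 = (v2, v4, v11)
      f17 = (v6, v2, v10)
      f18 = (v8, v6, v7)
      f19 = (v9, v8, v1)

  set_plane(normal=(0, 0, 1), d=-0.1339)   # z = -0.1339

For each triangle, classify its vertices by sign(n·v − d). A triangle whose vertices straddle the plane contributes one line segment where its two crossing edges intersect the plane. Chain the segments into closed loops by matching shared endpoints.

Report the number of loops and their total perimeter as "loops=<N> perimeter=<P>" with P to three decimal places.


loops=1 perimeter=10.708

Straddling triangles (10 of 20):
  (v0,v1,v7) [++-] → (0.926643, 1.58206, -0.1339)–(-0.926643, 1.58206, -0.1339)  len=1.8533
  (v0,v7,v10) [+--] → (-0.926643, 1.58206, -0.1339)–(-1.09215, 1.41655, -0.1339)  len=0.2341
  (v0,v10,v11) [+-+] → (-1.09215, 1.41655, -0.1339)–(-1.6332, 0, -0.1339)  len=1.5164
  (v11,v10,v2) [+-+] → (-1.6332, 0, -0.1339)–(-1.09215, -1.41655, -0.1339)  len=1.5164
  (v7,v1,v8) [-+-] → (0.926643, 1.58206, -0.1339)–(1.09215, 1.41655, -0.1339)  len=0.2341
  (v3,v2,v6) [++-] → (-0.926643, -1.58206, -0.1339)–(0.926643, -1.58206, -0.1339)  len=1.8533
  (v3,v6,v8) [+--] → (0.926643, -1.58206, -0.1339)–(1.09215, -1.41655, -0.1339)  len=0.2341
  (v3,v8,v9) [+-+] → (1.09215, -1.41655, -0.1339)–(1.6332, 0, -0.1339)  len=1.5164
  (v6,v2,v10) [-+-] → (-0.926643, -1.58206, -0.1339)–(-1.09215, -1.41655, -0.1339)  len=0.2341
  (v9,v8,v1) [+-+] → (1.6332, 0, -0.1339)–(1.09215, 1.41655, -0.1339)  len=1.5164

Chained into 1 loop(s):
  loop 1: 10 segments, perimeter = 10.7083
Total perimeter = 10.708


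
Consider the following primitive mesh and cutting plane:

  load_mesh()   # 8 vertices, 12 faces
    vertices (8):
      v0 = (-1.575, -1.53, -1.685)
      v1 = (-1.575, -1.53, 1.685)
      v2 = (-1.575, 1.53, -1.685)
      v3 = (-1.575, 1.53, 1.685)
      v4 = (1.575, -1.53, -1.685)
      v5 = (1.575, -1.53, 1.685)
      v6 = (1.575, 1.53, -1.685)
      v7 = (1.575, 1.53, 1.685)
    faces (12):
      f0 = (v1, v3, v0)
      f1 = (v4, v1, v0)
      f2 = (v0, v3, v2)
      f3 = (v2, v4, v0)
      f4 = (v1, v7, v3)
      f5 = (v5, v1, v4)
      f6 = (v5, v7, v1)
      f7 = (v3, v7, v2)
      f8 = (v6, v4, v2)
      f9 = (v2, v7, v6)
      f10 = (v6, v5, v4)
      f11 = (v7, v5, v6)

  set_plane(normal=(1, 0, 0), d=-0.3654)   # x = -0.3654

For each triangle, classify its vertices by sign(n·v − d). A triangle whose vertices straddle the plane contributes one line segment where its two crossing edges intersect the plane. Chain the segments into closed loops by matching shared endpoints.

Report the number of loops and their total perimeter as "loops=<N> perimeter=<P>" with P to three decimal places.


Straddling triangles (8 of 12):
  (v4,v1,v0) [+--] → (-0.3654, -1.53, 0.39092)–(-0.3654, -1.53, -1.685)  len=2.0759
  (v2,v4,v0) [-+-] → (-0.3654, 0.35496, -1.685)–(-0.3654, -1.53, -1.685)  len=1.8850
  (v1,v7,v3) [-+-] → (-0.3654, -0.35496, 1.685)–(-0.3654, 1.53, 1.685)  len=1.8850
  (v5,v1,v4) [+-+] → (-0.3654, -1.53, 1.685)–(-0.3654, -1.53, 0.39092)  len=1.2941
  (v5,v7,v1) [++-] → (-0.3654, -0.35496, 1.685)–(-0.3654, -1.53, 1.685)  len=1.1750
  (v3,v7,v2) [-+-] → (-0.3654, 1.53, 1.685)–(-0.3654, 1.53, -0.39092)  len=2.0759
  (v6,v4,v2) [++-] → (-0.3654, 0.35496, -1.685)–(-0.3654, 1.53, -1.685)  len=1.1750
  (v2,v7,v6) [-++] → (-0.3654, 1.53, -0.39092)–(-0.3654, 1.53, -1.685)  len=1.2941

Chained into 1 loop(s):
  loop 1: 8 segments, perimeter = 12.8600
Total perimeter = 12.860

loops=1 perimeter=12.860


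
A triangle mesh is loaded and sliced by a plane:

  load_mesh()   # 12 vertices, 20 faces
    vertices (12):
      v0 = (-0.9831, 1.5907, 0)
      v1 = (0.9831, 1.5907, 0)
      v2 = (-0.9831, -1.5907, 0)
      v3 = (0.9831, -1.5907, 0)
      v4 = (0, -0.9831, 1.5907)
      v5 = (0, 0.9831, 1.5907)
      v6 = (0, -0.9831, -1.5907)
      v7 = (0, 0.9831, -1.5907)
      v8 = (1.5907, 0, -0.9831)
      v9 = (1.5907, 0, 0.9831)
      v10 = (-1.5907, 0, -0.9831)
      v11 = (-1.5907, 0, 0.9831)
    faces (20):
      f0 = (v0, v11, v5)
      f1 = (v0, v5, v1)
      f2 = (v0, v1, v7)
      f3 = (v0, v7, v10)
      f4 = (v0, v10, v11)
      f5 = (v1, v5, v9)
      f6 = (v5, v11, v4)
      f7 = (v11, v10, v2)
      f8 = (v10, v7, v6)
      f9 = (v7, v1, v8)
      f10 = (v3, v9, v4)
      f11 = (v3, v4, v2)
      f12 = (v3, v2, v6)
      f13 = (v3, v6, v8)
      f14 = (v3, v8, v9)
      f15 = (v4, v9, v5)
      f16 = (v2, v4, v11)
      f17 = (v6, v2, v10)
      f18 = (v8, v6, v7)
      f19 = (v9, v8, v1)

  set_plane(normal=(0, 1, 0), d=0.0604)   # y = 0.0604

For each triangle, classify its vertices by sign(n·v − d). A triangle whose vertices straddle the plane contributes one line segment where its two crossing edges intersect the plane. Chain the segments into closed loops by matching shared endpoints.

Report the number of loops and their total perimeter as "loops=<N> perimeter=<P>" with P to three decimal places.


loops=1 perimeter=10.598

Straddling triangles (10 of 20):
  (v0,v11,v5) [+-+] → (-1.56763, 0.0604, 0.945771)–(-1.49297, 0.0604, 1.02043)  len=0.1056
  (v0,v7,v10) [++-] → (-1.49297, 0.0604, -1.02043)–(-1.56763, 0.0604, -0.945771)  len=0.1056
  (v0,v10,v11) [+--] → (-1.56763, 0.0604, -0.945771)–(-1.56763, 0.0604, 0.945771)  len=1.8915
  (v1,v5,v9) [++-] → (1.49297, 0.0604, 1.02043)–(1.56763, 0.0604, 0.945771)  len=0.1056
  (v5,v11,v4) [+--] → (-1.49297, 0.0604, 1.02043)–(0, 0.0604, 1.5907)  len=1.5982
  (v10,v7,v6) [-+-] → (-1.49297, 0.0604, -1.02043)–(0, 0.0604, -1.5907)  len=1.5982
  (v7,v1,v8) [++-] → (1.56763, 0.0604, -0.945771)–(1.49297, 0.0604, -1.02043)  len=0.1056
  (v4,v9,v5) [--+] → (1.49297, 0.0604, 1.02043)–(0, 0.0604, 1.5907)  len=1.5982
  (v8,v6,v7) [--+] → (0, 0.0604, -1.5907)–(1.49297, 0.0604, -1.02043)  len=1.5982
  (v9,v8,v1) [--+] → (1.56763, 0.0604, -0.945771)–(1.56763, 0.0604, 0.945771)  len=1.8915

Chained into 1 loop(s):
  loop 1: 10 segments, perimeter = 10.5981
Total perimeter = 10.598


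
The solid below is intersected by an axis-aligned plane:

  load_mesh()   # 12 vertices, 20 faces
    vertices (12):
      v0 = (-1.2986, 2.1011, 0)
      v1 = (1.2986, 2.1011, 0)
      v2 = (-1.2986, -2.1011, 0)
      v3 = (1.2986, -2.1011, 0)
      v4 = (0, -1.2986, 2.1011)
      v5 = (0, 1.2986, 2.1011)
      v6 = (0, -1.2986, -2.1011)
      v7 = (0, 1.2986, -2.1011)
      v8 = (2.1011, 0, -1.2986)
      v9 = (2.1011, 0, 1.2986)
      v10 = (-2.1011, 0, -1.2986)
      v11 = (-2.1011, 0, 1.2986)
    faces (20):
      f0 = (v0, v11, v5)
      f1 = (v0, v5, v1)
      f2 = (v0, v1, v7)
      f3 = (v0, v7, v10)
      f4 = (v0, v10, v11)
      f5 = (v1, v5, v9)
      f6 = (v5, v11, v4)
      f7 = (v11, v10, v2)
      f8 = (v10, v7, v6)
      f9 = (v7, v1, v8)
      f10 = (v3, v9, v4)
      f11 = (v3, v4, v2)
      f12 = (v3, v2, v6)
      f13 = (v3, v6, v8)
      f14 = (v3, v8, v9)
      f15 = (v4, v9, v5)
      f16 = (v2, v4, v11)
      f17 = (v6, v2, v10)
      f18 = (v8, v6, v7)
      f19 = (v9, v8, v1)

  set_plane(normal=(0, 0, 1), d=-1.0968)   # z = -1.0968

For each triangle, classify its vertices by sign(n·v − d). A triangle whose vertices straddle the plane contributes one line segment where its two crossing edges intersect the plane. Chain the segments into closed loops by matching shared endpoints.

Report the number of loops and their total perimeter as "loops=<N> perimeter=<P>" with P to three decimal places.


Straddling triangles (10 of 20):
  (v0,v1,v7) [++-] → (0.620715, 1.68219, -1.0968)–(-0.620715, 1.68219, -1.0968)  len=1.2414
  (v0,v7,v10) [+--] → (-0.620715, 1.68219, -1.0968)–(-1.97639, 0.326507, -1.0968)  len=1.9172
  (v0,v10,v11) [+-+] → (-1.97639, 0.326507, -1.0968)–(-2.1011, 0, -1.0968)  len=0.3495
  (v11,v10,v2) [+-+] → (-2.1011, 0, -1.0968)–(-1.97639, -0.326507, -1.0968)  len=0.3495
  (v7,v1,v8) [-+-] → (0.620715, 1.68219, -1.0968)–(1.97639, 0.326507, -1.0968)  len=1.9172
  (v3,v2,v6) [++-] → (-0.620715, -1.68219, -1.0968)–(0.620715, -1.68219, -1.0968)  len=1.2414
  (v3,v6,v8) [+--] → (0.620715, -1.68219, -1.0968)–(1.97639, -0.326507, -1.0968)  len=1.9172
  (v3,v8,v9) [+-+] → (1.97639, -0.326507, -1.0968)–(2.1011, 0, -1.0968)  len=0.3495
  (v6,v2,v10) [-+-] → (-0.620715, -1.68219, -1.0968)–(-1.97639, -0.326507, -1.0968)  len=1.9172
  (v9,v8,v1) [+-+] → (2.1011, 0, -1.0968)–(1.97639, 0.326507, -1.0968)  len=0.3495

Chained into 1 loop(s):
  loop 1: 10 segments, perimeter = 11.5498
Total perimeter = 11.550

loops=1 perimeter=11.550


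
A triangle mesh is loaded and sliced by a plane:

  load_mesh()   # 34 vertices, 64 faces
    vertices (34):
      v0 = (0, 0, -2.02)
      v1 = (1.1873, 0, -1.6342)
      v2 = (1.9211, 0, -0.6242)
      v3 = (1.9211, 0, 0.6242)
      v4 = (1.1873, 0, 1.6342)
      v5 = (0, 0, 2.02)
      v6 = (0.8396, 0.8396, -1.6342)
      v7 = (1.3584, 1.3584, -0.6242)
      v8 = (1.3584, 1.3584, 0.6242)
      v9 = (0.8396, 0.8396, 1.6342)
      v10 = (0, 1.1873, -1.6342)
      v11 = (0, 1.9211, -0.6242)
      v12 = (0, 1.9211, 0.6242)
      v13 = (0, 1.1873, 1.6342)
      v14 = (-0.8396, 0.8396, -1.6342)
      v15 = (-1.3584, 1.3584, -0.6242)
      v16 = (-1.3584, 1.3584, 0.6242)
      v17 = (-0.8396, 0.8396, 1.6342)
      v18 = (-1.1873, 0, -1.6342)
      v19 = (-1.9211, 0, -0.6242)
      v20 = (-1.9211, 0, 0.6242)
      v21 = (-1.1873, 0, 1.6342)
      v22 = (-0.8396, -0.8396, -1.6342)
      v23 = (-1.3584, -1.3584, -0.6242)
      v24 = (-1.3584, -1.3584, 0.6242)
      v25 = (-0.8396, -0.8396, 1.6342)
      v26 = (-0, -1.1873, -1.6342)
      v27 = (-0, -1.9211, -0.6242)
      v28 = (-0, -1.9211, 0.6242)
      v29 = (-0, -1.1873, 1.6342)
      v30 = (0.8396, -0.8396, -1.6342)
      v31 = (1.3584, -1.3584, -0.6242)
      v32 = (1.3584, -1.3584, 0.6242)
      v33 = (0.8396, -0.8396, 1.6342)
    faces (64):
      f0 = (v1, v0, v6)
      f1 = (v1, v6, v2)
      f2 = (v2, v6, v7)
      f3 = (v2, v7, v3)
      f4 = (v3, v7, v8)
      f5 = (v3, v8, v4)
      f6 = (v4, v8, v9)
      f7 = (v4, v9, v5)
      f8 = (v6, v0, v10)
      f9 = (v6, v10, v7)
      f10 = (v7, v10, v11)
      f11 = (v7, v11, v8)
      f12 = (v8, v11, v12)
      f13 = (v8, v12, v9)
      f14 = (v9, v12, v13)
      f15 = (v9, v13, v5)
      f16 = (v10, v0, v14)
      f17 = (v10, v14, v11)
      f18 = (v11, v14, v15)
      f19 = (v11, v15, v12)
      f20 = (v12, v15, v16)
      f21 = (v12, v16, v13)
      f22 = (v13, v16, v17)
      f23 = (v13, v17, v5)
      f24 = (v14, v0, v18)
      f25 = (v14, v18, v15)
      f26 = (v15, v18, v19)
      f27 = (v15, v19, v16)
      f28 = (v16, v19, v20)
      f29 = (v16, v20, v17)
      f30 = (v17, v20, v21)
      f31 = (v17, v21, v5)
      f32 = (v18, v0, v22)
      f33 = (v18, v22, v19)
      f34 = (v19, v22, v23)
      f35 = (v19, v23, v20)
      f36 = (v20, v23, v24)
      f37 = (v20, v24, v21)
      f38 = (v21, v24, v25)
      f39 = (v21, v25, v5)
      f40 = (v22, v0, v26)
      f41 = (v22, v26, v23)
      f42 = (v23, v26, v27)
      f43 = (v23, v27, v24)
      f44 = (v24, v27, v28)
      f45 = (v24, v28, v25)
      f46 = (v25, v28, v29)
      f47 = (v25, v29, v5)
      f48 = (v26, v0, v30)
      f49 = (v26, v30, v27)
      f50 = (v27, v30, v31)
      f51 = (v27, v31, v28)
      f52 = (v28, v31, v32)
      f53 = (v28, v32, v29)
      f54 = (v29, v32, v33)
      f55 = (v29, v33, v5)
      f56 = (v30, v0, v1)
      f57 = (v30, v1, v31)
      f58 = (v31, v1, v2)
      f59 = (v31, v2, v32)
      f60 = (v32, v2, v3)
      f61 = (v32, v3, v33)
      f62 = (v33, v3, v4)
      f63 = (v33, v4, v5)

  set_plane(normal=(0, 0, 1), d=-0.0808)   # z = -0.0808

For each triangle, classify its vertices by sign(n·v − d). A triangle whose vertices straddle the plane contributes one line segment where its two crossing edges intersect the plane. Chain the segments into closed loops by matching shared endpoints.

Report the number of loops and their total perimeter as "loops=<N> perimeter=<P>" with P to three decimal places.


loops=1 perimeter=11.763

Straddling triangles (16 of 64):
  (v2,v7,v3) [--+] → (1.60333, 0.76712, -0.0808)–(1.9211, 0, -0.0808)  len=0.8303
  (v3,v7,v8) [+-+] → (1.60333, 0.76712, -0.0808)–(1.3584, 1.3584, -0.0808)  len=0.6400
  (v7,v11,v8) [--+] → (0.59128, 1.67617, -0.0808)–(1.3584, 1.3584, -0.0808)  len=0.8303
  (v8,v11,v12) [+-+] → (0.59128, 1.67617, -0.0808)–(0, 1.9211, -0.0808)  len=0.6400
  (v11,v15,v12) [--+] → (-0.76712, 1.60333, -0.0808)–(0, 1.9211, -0.0808)  len=0.8303
  (v12,v15,v16) [+-+] → (-0.76712, 1.60333, -0.0808)–(-1.3584, 1.3584, -0.0808)  len=0.6400
  (v15,v19,v16) [--+] → (-1.67617, 0.59128, -0.0808)–(-1.3584, 1.3584, -0.0808)  len=0.8303
  (v16,v19,v20) [+-+] → (-1.67617, 0.59128, -0.0808)–(-1.9211, 0, -0.0808)  len=0.6400
  (v19,v23,v20) [--+] → (-1.60333, -0.76712, -0.0808)–(-1.9211, 0, -0.0808)  len=0.8303
  (v20,v23,v24) [+-+] → (-1.60333, -0.76712, -0.0808)–(-1.3584, -1.3584, -0.0808)  len=0.6400
  (v23,v27,v24) [--+] → (-0.59128, -1.67617, -0.0808)–(-1.3584, -1.3584, -0.0808)  len=0.8303
  (v24,v27,v28) [+-+] → (-0.59128, -1.67617, -0.0808)–(0, -1.9211, -0.0808)  len=0.6400
  (v27,v31,v28) [--+] → (0.76712, -1.60333, -0.0808)–(0, -1.9211, -0.0808)  len=0.8303
  (v28,v31,v32) [+-+] → (0.76712, -1.60333, -0.0808)–(1.3584, -1.3584, -0.0808)  len=0.6400
  (v31,v2,v32) [--+] → (1.67617, -0.59128, -0.0808)–(1.3584, -1.3584, -0.0808)  len=0.8303
  (v32,v2,v3) [+-+] → (1.67617, -0.59128, -0.0808)–(1.9211, 0, -0.0808)  len=0.6400

Chained into 1 loop(s):
  loop 1: 16 segments, perimeter = 11.7627
Total perimeter = 11.763


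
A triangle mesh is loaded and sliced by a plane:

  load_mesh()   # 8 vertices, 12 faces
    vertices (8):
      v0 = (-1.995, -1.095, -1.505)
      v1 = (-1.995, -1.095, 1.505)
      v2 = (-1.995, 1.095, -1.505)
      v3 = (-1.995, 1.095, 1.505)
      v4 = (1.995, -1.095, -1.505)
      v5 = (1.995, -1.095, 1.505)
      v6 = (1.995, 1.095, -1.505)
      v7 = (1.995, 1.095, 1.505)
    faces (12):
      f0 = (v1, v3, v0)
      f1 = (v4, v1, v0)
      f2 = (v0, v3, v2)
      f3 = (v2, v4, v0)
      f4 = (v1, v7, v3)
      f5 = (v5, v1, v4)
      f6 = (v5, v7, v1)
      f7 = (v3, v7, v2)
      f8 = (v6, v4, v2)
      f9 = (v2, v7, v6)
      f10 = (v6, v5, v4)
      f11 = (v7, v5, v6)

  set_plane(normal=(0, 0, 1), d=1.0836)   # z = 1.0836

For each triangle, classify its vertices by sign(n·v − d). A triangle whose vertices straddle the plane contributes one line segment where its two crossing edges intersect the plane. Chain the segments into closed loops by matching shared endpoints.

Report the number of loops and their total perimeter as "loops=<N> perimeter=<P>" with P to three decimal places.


Straddling triangles (8 of 12):
  (v1,v3,v0) [++-] → (-1.995, 0.7884, 1.0836)–(-1.995, -1.095, 1.0836)  len=1.8834
  (v4,v1,v0) [-+-] → (-1.4364, -1.095, 1.0836)–(-1.995, -1.095, 1.0836)  len=0.5586
  (v0,v3,v2) [-+-] → (-1.995, 0.7884, 1.0836)–(-1.995, 1.095, 1.0836)  len=0.3066
  (v5,v1,v4) [++-] → (-1.4364, -1.095, 1.0836)–(1.995, -1.095, 1.0836)  len=3.4314
  (v3,v7,v2) [++-] → (1.4364, 1.095, 1.0836)–(-1.995, 1.095, 1.0836)  len=3.4314
  (v2,v7,v6) [-+-] → (1.4364, 1.095, 1.0836)–(1.995, 1.095, 1.0836)  len=0.5586
  (v6,v5,v4) [-+-] → (1.995, -0.7884, 1.0836)–(1.995, -1.095, 1.0836)  len=0.3066
  (v7,v5,v6) [++-] → (1.995, -0.7884, 1.0836)–(1.995, 1.095, 1.0836)  len=1.8834

Chained into 1 loop(s):
  loop 1: 8 segments, perimeter = 12.3600
Total perimeter = 12.360

loops=1 perimeter=12.360


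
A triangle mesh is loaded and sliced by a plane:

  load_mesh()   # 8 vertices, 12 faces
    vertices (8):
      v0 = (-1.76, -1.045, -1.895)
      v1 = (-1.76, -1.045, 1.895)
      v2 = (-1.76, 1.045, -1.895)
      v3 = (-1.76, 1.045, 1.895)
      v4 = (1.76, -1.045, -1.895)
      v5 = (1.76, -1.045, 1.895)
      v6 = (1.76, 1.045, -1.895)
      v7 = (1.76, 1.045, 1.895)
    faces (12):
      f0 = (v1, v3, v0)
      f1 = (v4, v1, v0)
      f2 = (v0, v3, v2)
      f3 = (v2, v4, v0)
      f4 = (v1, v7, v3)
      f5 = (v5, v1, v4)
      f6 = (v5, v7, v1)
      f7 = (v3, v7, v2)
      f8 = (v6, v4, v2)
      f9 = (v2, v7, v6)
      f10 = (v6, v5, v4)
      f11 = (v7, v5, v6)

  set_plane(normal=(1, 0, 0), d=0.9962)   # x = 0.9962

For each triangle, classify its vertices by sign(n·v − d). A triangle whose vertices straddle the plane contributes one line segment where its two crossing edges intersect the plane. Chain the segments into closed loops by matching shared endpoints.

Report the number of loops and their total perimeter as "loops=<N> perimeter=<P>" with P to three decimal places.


Straddling triangles (8 of 12):
  (v4,v1,v0) [+--] → (0.9962, -1.045, -1.07261)–(0.9962, -1.045, -1.895)  len=0.8224
  (v2,v4,v0) [-+-] → (0.9962, -0.591494, -1.895)–(0.9962, -1.045, -1.895)  len=0.4535
  (v1,v7,v3) [-+-] → (0.9962, 0.591494, 1.895)–(0.9962, 1.045, 1.895)  len=0.4535
  (v5,v1,v4) [+-+] → (0.9962, -1.045, 1.895)–(0.9962, -1.045, -1.07261)  len=2.9676
  (v5,v7,v1) [++-] → (0.9962, 0.591494, 1.895)–(0.9962, -1.045, 1.895)  len=1.6365
  (v3,v7,v2) [-+-] → (0.9962, 1.045, 1.895)–(0.9962, 1.045, 1.07261)  len=0.8224
  (v6,v4,v2) [++-] → (0.9962, -0.591494, -1.895)–(0.9962, 1.045, -1.895)  len=1.6365
  (v2,v7,v6) [-++] → (0.9962, 1.045, 1.07261)–(0.9962, 1.045, -1.895)  len=2.9676

Chained into 1 loop(s):
  loop 1: 8 segments, perimeter = 11.7600
Total perimeter = 11.760

loops=1 perimeter=11.760


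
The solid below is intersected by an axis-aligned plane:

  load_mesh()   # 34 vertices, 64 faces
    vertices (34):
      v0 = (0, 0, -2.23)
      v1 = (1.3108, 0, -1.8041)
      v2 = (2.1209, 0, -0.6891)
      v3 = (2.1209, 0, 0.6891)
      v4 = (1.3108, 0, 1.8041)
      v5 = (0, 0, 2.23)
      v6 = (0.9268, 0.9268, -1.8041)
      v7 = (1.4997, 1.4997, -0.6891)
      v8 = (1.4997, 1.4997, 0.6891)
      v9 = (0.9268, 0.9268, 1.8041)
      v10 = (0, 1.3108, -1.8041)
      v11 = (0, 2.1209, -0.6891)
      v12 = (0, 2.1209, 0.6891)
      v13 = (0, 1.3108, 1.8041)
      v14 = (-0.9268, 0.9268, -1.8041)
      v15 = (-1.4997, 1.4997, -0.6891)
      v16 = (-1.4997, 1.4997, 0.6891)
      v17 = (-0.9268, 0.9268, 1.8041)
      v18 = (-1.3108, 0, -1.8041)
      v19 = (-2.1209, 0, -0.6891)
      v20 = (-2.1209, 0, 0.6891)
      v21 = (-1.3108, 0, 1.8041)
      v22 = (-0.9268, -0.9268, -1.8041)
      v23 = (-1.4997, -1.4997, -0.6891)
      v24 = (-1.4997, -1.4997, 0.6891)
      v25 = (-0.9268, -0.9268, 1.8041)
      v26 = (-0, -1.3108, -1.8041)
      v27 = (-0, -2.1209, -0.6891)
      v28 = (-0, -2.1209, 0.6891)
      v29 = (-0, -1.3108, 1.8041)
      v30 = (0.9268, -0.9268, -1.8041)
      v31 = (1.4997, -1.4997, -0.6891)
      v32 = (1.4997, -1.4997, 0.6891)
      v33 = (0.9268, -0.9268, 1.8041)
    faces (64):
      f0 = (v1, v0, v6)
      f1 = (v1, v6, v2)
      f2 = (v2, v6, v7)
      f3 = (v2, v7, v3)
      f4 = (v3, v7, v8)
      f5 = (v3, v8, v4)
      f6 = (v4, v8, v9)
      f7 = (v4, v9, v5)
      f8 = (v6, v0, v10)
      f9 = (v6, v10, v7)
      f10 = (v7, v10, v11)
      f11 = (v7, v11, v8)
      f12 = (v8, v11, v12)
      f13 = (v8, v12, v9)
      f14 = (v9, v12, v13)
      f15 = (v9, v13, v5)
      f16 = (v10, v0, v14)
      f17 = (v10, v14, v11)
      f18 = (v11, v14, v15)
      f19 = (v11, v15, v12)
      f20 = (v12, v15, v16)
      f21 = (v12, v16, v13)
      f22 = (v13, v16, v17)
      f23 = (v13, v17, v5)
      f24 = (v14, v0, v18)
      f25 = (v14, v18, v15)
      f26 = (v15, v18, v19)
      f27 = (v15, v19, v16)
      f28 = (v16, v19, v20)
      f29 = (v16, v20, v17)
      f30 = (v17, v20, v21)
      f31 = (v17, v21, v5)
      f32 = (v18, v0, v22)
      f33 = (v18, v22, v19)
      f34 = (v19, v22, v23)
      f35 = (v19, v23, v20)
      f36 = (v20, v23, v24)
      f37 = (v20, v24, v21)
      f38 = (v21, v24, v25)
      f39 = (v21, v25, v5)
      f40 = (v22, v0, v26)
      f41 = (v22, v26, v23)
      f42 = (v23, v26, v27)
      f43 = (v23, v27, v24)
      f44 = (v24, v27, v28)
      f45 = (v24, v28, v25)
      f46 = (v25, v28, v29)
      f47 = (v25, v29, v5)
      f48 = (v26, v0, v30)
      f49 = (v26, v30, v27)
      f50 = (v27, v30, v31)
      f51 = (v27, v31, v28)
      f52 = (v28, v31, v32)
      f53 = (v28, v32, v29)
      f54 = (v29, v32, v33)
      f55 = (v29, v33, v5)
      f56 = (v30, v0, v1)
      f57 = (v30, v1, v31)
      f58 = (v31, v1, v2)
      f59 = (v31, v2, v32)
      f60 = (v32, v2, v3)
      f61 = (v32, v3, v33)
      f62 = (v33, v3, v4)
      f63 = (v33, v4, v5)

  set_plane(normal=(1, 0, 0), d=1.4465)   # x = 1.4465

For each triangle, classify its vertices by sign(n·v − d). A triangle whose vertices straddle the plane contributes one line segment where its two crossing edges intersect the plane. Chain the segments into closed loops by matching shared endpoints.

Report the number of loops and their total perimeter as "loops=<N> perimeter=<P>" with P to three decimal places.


loops=1 perimeter=9.929

Straddling triangles (18 of 64):
  (v1,v6,v2) [--+] → (1.4465, 0.523435, -1.31883)–(1.4465, 0, -1.61733)  len=0.6026
  (v2,v6,v7) [+-+] → (1.4465, 0.523435, -1.31883)–(1.4465, 1.4465, -0.79264)  len=1.0625
  (v3,v8,v4) [++-] → (1.4465, 1.07734, 1.00312)–(1.4465, 0, 1.61733)  len=1.2401
  (v4,v8,v9) [-+-] → (1.4465, 1.07734, 1.00312)–(1.4465, 1.4465, 0.79264)  len=0.4249
  (v6,v10,v7) [--+] → (1.4465, 1.493, -0.728653)–(1.4465, 1.4465, -0.79264)  len=0.0791
  (v7,v10,v11) [+--] → (1.4465, 1.493, -0.728653)–(1.4465, 1.52174, -0.6891)  len=0.0489
  (v7,v11,v8) [+-+] → (1.4465, 1.52174, -0.6891)–(1.4465, 1.52174, 0.64021)  len=1.3293
  (v8,v11,v12) [+--] → (1.4465, 1.52174, 0.64021)–(1.4465, 1.52174, 0.6891)  len=0.0489
  (v8,v12,v9) [+--] → (1.4465, 1.52174, 0.6891)–(1.4465, 1.4465, 0.79264)  len=0.1280
  (v27,v30,v31) [--+] → (1.4465, -1.4465, -0.79264)–(1.4465, -1.52174, -0.6891)  len=0.1280
  (v27,v31,v28) [-+-] → (1.4465, -1.52174, -0.6891)–(1.4465, -1.52174, -0.64021)  len=0.0489
  (v28,v31,v32) [-++] → (1.4465, -1.52174, -0.64021)–(1.4465, -1.52174, 0.6891)  len=1.3293
  (v28,v32,v29) [-+-] → (1.4465, -1.52174, 0.6891)–(1.4465, -1.493, 0.728653)  len=0.0489
  (v29,v32,v33) [-+-] → (1.4465, -1.493, 0.728653)–(1.4465, -1.4465, 0.79264)  len=0.0791
  (v30,v1,v31) [--+] → (1.4465, -1.07734, -1.00312)–(1.4465, -1.4465, -0.79264)  len=0.4249
  (v31,v1,v2) [+-+] → (1.4465, -1.07734, -1.00312)–(1.4465, 0, -1.61733)  len=1.2401
  (v32,v3,v33) [++-] → (1.4465, -0.523435, 1.31883)–(1.4465, -1.4465, 0.79264)  len=1.0625
  (v33,v3,v4) [-+-] → (1.4465, -0.523435, 1.31883)–(1.4465, 0, 1.61733)  len=0.6026

Chained into 1 loop(s):
  loop 1: 18 segments, perimeter = 9.9286
Total perimeter = 9.929
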